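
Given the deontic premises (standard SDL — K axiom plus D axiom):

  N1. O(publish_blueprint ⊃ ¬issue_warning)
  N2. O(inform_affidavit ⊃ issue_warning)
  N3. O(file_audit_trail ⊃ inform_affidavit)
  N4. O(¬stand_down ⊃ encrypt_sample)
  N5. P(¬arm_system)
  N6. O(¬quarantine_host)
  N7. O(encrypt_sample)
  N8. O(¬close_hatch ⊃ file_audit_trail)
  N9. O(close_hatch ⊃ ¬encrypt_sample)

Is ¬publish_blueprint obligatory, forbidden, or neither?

Premise 7 gives O(encrypt_sample).
Premise 9, O(close_hatch ⊃ ¬encrypt_sample), contraposes to O(encrypt_sample ⊃ ¬close_hatch); with O(encrypt_sample) we get O(¬close_hatch).
Applying K to premise 8 (O(¬close_hatch ⊃ file_audit_trail)) and O(¬close_hatch) yields O(file_audit_trail).
Applying K to premise 3 (O(file_audit_trail ⊃ inform_affidavit)) and O(file_audit_trail) yields O(inform_affidavit).
With premise 2, O(inform_affidavit ⊃ issue_warning), the K-axiom yields O(issue_warning).
The contrapositive of premise 1 (O(publish_blueprint ⊃ ¬issue_warning)) is O(issue_warning ⊃ ¬publish_blueprint), and O(issue_warning) is already established, so O(¬publish_blueprint).
Premises 4, 5, 6 do not contribute to this derivation.
Hence ¬publish_blueprint is obligatory.

Obligatory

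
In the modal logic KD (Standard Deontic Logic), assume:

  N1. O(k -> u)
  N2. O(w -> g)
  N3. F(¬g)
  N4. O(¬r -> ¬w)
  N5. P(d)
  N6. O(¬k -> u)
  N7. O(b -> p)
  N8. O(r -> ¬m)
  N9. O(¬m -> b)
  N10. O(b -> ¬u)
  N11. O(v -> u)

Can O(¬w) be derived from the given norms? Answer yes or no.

Yes

By case analysis on ¬k: premise 6 gives O(¬k -> u) and premise 1 gives O(k -> u), so O(u) either way.
The contrapositive of premise 10 (O(b -> ¬u)) is O(u -> ¬b), and O(u) is already established, so O(¬b).
Premise 9, O(¬m -> b), contraposes to O(¬b -> m); with O(¬b) we get O(m).
Premise 8, O(r -> ¬m), contraposes to O(m -> ¬r); with O(m) we get O(¬r).
From O(¬r) and premise 4, O(¬r -> ¬w), we obtain O(¬w).
Premises 2, 3, 5, 7, 11 do not contribute to this derivation.
So O(¬w) follows.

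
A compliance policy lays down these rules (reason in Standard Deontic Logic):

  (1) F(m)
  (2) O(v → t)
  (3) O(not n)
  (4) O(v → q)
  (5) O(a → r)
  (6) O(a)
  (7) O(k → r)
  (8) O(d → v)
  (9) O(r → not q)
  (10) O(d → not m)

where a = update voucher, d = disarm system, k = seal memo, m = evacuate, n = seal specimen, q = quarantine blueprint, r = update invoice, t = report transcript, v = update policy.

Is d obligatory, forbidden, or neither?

From premise 6 we have O(a).
Premise 5 is O(a → r); since O(a), deontic closure gives O(r).
Premise 9 is O(r → not q); since O(r), deontic closure gives O(not q).
The contrapositive of premise 4 (O(v → q)) is O(not q → not v), and O(not q) is already established, so O(not v).
Premise 8 is O(d → v); contrapositively O(not v → not d). Since O(not v) holds, K gives O(not d).
Premises 1, 2, 3, 7, 10 do not contribute to this derivation.
Thus O(not d), which is F(d): d is forbidden.

Forbidden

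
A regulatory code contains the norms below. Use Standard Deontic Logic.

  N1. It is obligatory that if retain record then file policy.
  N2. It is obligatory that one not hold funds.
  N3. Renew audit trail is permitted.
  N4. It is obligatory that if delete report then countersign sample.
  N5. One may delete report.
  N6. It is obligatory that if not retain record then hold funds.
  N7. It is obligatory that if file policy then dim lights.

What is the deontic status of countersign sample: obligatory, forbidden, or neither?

Premise 4 is O(delete_report → countersign_sample), but O(delete_report) is not derivable from the premises (the permission P(delete_report) asserts only ¬O(¬delete_report), not O(delete_report)), so it does not yield O(countersign_sample).
No premise or chain of K-axiom applications forces O(countersign_sample), and none forces O(¬countersign_sample). So countersign_sample is neither obligatory nor forbidden under these norms.

Neither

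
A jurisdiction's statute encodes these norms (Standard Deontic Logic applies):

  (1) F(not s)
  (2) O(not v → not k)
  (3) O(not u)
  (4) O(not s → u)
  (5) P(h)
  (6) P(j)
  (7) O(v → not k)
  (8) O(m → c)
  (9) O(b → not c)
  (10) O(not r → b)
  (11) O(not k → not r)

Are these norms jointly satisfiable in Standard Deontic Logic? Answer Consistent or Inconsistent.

Premise 4 is O(not s → u), but O(not s) is not derivable from the premises, so it does not yield O(u).
So O(u) is not derivable, and the apparent clash with O(not u) does not arise.
A world satisfying every obligation exists (e.g. b=true, c=false, h=false, j=false, k=false, m=false, r=false, s=true, u=false, v=false); no atom is both obligatory and forbidden, so the set is consistent.

Consistent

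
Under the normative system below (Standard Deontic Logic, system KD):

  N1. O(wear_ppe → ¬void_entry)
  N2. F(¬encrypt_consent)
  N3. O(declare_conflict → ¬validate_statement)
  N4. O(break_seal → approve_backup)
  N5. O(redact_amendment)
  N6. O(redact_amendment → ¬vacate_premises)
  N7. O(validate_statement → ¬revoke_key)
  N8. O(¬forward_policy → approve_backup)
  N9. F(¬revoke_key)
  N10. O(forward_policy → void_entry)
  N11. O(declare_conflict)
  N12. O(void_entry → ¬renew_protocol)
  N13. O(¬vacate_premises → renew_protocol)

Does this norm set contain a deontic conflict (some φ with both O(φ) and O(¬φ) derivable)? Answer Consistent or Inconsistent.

Premise 7 is O(validate_statement → ¬revoke_key), but O(validate_statement) is not derivable from the premises, so it does not yield O(¬revoke_key).
So O(¬revoke_key) is not derivable, and the apparent clash with O(revoke_key) does not arise.
A world satisfying every obligation exists (e.g. approve_backup=true, break_seal=false, declare_conflict=true, encrypt_consent=true, forward_policy=false, redact_amendment=true, renew_protocol=true, revoke_key=true, vacate_premises=false, validate_statement=false, void_entry=false, wear_ppe=false); no atom is both obligatory and forbidden, so the set is consistent.

Consistent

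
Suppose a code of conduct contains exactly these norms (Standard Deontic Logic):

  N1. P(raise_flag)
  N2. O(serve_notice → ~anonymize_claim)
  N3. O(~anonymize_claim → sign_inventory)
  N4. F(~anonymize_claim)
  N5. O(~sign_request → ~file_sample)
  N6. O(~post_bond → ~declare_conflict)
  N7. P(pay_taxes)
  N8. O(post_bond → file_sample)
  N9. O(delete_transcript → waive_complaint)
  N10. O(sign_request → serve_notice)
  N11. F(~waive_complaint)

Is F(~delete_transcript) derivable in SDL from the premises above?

No

Premise 9 is O(delete_transcript → waive_complaint); even if O(waive_complaint) held, inferring O(delete_transcript) would be affirming the consequent — invalid.
No other premise forces O(delete_transcript). An ideal world satisfying every premise can still have ~delete_transcript true, so F(~delete_transcript) is not derivable.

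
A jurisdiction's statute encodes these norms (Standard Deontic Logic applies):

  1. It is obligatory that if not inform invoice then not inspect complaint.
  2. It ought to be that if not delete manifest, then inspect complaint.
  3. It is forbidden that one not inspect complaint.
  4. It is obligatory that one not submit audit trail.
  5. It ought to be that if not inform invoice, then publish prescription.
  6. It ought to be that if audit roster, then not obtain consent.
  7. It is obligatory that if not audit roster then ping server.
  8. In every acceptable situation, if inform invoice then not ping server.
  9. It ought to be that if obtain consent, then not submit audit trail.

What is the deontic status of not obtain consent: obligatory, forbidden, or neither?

Premise 3, F(¬inspect_complaint), is equivalent to O(inspect_complaint).
The contrapositive of premise 1 (O(¬inform_invoice → ¬inspect_complaint)) is O(inspect_complaint → inform_invoice), and O(inspect_complaint) is already established, so O(inform_invoice).
Applying K to premise 8 (O(inform_invoice → ¬ping_server)) and O(inform_invoice) yields O(¬ping_server).
Premise 7, O(¬audit_roster → ping_server), contraposes to O(¬ping_server → audit_roster); with O(¬ping_server) we get O(audit_roster).
Applying K to premise 6 (O(audit_roster → ¬obtain_consent)) and O(audit_roster) yields O(¬obtain_consent).
Premises 2, 4, 5, 9 do not contribute to this derivation.
Hence ¬obtain_consent is obligatory.

Obligatory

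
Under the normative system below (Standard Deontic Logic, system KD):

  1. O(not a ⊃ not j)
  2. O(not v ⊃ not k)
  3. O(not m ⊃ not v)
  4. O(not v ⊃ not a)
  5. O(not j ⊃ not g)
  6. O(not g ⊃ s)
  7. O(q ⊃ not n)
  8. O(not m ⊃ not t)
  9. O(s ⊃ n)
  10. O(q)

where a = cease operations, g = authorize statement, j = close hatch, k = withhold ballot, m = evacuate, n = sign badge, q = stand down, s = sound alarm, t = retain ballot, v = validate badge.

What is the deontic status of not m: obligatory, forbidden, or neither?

Forbidden

From premise 10 we have O(q).
With premise 7, O(q ⊃ not n), the K-axiom yields O(not n).
Premise 9 is O(s ⊃ n); contrapositively O(not n ⊃ not s). Since O(not n) holds, K gives O(not s).
The contrapositive of premise 6 (O(not g ⊃ s)) is O(not s ⊃ g), and O(not s) is already established, so O(g).
Premise 5 is O(not j ⊃ not g); contrapositively O(g ⊃ j). Since O(g) holds, K gives O(j).
The contrapositive of premise 1 (O(not a ⊃ not j)) is O(j ⊃ a), and O(j) is already established, so O(a).
The contrapositive of premise 4 (O(not v ⊃ not a)) is O(a ⊃ v), and O(a) is already established, so O(v).
The contrapositive of premise 3 (O(not m ⊃ not v)) is O(v ⊃ m), and O(v) is already established, so O(m).
Premises 2, 8 do not contribute to this derivation.
Thus O(m), which is F(not m): not m is forbidden.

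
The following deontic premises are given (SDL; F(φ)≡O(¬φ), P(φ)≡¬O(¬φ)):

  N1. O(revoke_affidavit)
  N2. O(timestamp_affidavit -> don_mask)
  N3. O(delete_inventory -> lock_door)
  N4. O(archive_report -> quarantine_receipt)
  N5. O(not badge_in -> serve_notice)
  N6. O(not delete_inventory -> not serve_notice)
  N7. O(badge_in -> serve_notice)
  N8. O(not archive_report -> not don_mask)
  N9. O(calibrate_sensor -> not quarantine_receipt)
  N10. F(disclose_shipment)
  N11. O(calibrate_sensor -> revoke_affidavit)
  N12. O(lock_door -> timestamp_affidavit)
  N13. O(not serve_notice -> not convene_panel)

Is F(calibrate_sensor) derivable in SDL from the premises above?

Yes

Premises 5 and 7 cover both cases: O(not badge_in -> serve_notice) and O(badge_in -> serve_notice). Since not badge_in ∨ badge_in is a tautology, O(serve_notice) follows.
The contrapositive of premise 6 (O(not delete_inventory -> not serve_notice)) is O(serve_notice -> delete_inventory), and O(serve_notice) is already established, so O(delete_inventory).
Applying K to premise 3 (O(delete_inventory -> lock_door)) and O(delete_inventory) yields O(lock_door).
Premise 12 is O(lock_door -> timestamp_affidavit); since O(lock_door), deontic closure gives O(timestamp_affidavit).
Premise 2 is O(timestamp_affidavit -> don_mask); since O(timestamp_affidavit), deontic closure gives O(don_mask).
The contrapositive of premise 8 (O(not archive_report -> not don_mask)) is O(don_mask -> archive_report), and O(don_mask) is already established, so O(archive_report).
Applying K to premise 4 (O(archive_report -> quarantine_receipt)) and O(archive_report) yields O(quarantine_receipt).
Premise 9, O(calibrate_sensor -> not quarantine_receipt), contraposes to O(quarantine_receipt -> not calibrate_sensor); with O(quarantine_receipt) we get O(not calibrate_sensor).
Premises 1, 10, 11, 13 do not contribute to this derivation.
So O(not calibrate_sensor) holds, i.e. F(calibrate_sensor). The claim follows.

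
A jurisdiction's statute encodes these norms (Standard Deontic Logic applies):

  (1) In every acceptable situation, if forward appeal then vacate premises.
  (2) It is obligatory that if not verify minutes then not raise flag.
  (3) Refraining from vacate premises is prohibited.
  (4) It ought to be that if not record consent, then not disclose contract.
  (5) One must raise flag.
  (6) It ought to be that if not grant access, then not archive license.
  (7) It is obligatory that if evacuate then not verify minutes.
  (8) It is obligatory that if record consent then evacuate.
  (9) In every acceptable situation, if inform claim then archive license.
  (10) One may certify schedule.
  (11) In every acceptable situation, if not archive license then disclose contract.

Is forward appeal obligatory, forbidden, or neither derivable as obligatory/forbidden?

Premise 1 is O(forward_appeal → vacate_premises); even if O(vacate_premises) held, inferring O(forward_appeal) would be affirming the consequent — invalid.
No premise or chain of K-axiom applications forces O(forward_appeal), and none forces O(¬forward_appeal). So forward_appeal is neither obligatory nor forbidden under these norms.

Neither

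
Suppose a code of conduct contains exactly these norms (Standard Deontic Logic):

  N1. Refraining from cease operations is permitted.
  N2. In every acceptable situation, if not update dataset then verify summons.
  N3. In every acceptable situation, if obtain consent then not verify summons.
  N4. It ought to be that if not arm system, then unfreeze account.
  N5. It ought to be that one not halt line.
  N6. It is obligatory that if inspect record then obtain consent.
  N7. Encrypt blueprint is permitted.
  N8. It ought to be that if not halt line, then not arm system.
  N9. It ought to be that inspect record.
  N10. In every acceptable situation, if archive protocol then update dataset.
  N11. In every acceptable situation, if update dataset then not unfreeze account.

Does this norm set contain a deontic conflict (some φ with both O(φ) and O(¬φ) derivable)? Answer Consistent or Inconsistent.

From premise 9 we have O(inspect_record).
Premise 6 is O(inspect_record → obtain_consent); since O(inspect_record), deontic closure gives O(obtain_consent).
From O(obtain_consent) and premise 3, O(obtain_consent → ¬verify_summons), we obtain O(¬verify_summons).
Premise 2 is O(¬update_dataset → verify_summons); contrapositively O(¬verify_summons → update_dataset). Since O(¬verify_summons) holds, K gives O(update_dataset).
Premise 11 is O(update_dataset → ¬unfreeze_account); since O(update_dataset), deontic closure gives O(¬unfreeze_account).
The contrapositive of premise 4 (O(¬arm_system → unfreeze_account)) is O(¬unfreeze_account → arm_system), and O(¬unfreeze_account) is already established, so O(arm_system).
Premise 8, O(¬halt_line → ¬arm_system), contraposes to O(arm_system → halt_line); with O(arm_system) we get O(halt_line).
But premise 5 directly asserts O(¬halt_line).
We now have both O(halt_line) and O(¬halt_line) — halt_line is simultaneously obligatory and forbidden, violating the D-axiom.

Inconsistent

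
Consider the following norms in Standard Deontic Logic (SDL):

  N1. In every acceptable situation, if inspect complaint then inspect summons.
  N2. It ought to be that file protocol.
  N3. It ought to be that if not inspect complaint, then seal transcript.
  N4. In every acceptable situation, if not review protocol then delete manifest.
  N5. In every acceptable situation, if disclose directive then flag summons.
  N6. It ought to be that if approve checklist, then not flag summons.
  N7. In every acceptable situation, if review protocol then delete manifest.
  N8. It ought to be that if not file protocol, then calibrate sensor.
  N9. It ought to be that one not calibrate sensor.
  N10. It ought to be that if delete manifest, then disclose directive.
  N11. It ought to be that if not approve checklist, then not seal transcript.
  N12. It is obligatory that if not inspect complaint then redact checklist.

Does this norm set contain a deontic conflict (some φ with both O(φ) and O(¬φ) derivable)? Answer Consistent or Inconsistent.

Premise 8 is O(¬file_protocol → calibrate_sensor), but O(¬file_protocol) is not derivable from the premises, so it does not yield O(calibrate_sensor).
So O(calibrate_sensor) is not derivable, and the apparent clash with O(¬calibrate_sensor) does not arise.
A world satisfying every obligation exists (e.g. approve_checklist=false, calibrate_sensor=false, delete_manifest=true, disclose_directive=true, file_protocol=true, flag_summons=true, inspect_complaint=true, inspect_summons=true, redact_checklist=false, review_protocol=false, seal_transcript=false); no atom is both obligatory and forbidden, so the set is consistent.

Consistent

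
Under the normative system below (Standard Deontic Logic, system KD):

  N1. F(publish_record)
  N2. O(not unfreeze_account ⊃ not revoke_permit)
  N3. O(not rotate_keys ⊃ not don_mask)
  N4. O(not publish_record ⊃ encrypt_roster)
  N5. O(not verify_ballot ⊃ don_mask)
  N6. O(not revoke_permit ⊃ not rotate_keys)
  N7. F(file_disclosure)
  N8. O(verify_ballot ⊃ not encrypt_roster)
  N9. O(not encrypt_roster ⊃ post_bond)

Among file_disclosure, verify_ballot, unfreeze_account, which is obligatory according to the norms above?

Premise 1, F(publish_record), is equivalent to O(not publish_record).
From O(not publish_record) and premise 4, O(not publish_record ⊃ encrypt_roster), we obtain O(encrypt_roster).
Premise 8 is O(verify_ballot ⊃ not encrypt_roster); contrapositively O(encrypt_roster ⊃ not verify_ballot). Since O(encrypt_roster) holds, K gives O(not verify_ballot).
Applying K to premise 5 (O(not verify_ballot ⊃ don_mask)) and O(not verify_ballot) yields O(don_mask).
The contrapositive of premise 3 (O(not rotate_keys ⊃ not don_mask)) is O(don_mask ⊃ rotate_keys), and O(don_mask) is already established, so O(rotate_keys).
Premise 6, O(not revoke_permit ⊃ not rotate_keys), contraposes to O(rotate_keys ⊃ revoke_permit); with O(rotate_keys) we get O(revoke_permit).
The contrapositive of premise 2 (O(not unfreeze_account ⊃ not revoke_permit)) is O(revoke_permit ⊃ unfreeze_account), and O(revoke_permit) is already established, so O(unfreeze_account).
So O(unfreeze_account) holds — unfreeze_account is obligatory. None of the other listed options is made obligatory by any chain of premises.

unfreeze_account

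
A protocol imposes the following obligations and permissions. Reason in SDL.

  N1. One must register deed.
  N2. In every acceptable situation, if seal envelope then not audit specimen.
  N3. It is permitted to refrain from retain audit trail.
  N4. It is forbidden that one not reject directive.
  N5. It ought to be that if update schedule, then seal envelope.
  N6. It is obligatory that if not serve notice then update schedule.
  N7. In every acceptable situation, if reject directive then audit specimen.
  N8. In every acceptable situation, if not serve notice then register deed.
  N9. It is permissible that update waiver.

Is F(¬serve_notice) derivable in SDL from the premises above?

Yes

Premise 4 is F(¬reject_directive), i.e. O(reject_directive).
From O(reject_directive) and premise 7, O(reject_directive → audit_specimen), we obtain O(audit_specimen).
Premise 2 is O(seal_envelope → ¬audit_specimen); contrapositively O(audit_specimen → ¬seal_envelope). Since O(audit_specimen) holds, K gives O(¬seal_envelope).
Premise 5 is O(update_schedule → seal_envelope); contrapositively O(¬seal_envelope → ¬update_schedule). Since O(¬seal_envelope) holds, K gives O(¬update_schedule).
The contrapositive of premise 6 (O(¬serve_notice → update_schedule)) is O(¬update_schedule → serve_notice), and O(¬update_schedule) is already established, so O(serve_notice).
Premises 1, 3, 8, 9 do not contribute to this derivation.
So O(serve_notice) holds, i.e. F(¬serve_notice). The claim follows.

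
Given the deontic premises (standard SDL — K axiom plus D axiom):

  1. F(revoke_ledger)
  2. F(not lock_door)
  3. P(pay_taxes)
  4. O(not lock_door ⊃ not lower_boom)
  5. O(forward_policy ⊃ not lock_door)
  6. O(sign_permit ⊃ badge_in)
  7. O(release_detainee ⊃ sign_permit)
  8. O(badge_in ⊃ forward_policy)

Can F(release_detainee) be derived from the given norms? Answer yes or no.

Yes

Premise 2 is F(not lock_door), i.e. O(lock_door).
Premise 5, O(forward_policy ⊃ not lock_door), contraposes to O(lock_door ⊃ not forward_policy); with O(lock_door) we get O(not forward_policy).
The contrapositive of premise 8 (O(badge_in ⊃ forward_policy)) is O(not forward_policy ⊃ not badge_in), and O(not forward_policy) is already established, so O(not badge_in).
The contrapositive of premise 6 (O(sign_permit ⊃ badge_in)) is O(not badge_in ⊃ not sign_permit), and O(not badge_in) is already established, so O(not sign_permit).
Premise 7, O(release_detainee ⊃ sign_permit), contraposes to O(not sign_permit ⊃ not release_detainee); with O(not sign_permit) we get O(not release_detainee).
Premises 1, 3, 4 do not contribute to this derivation.
So O(not release_detainee) holds, i.e. F(release_detainee). The claim follows.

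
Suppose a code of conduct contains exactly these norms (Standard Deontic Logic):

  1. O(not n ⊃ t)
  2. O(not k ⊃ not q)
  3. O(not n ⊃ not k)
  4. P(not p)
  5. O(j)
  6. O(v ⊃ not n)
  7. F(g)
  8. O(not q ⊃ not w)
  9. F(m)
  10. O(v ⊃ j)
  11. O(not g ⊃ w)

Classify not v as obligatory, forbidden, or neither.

Obligatory

F(g) at premise 7 means O(not g).
From O(not g) and premise 11, O(not g ⊃ w), we obtain O(w).
Premise 8, O(not q ⊃ not w), contraposes to O(w ⊃ q); with O(w) we get O(q).
Premise 2 is O(not k ⊃ not q); contrapositively O(q ⊃ k). Since O(q) holds, K gives O(k).
Premise 3 is O(not n ⊃ not k); contrapositively O(k ⊃ n). Since O(k) holds, K gives O(n).
Premise 6 is O(v ⊃ not n); contrapositively O(n ⊃ not v). Since O(n) holds, K gives O(not v).
Premises 1, 4, 5, 9, 10 do not contribute to this derivation.
Hence not v is obligatory.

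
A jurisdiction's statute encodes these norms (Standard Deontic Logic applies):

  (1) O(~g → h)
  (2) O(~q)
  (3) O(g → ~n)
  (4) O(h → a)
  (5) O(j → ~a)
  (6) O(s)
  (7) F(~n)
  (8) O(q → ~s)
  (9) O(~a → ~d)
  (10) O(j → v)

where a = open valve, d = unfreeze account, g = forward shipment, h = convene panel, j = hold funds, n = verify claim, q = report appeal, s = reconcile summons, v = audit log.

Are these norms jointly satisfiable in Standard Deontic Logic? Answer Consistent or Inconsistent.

Premise 8 is O(q → ~s), but O(q) is not derivable from the premises, so it does not yield O(~s).
So O(~s) is not derivable, and the apparent clash with O(s) does not arise.
A world satisfying every obligation exists (e.g. a=true, d=false, g=false, h=true, j=false, n=true, q=false, s=true, v=false); no atom is both obligatory and forbidden, so the set is consistent.

Consistent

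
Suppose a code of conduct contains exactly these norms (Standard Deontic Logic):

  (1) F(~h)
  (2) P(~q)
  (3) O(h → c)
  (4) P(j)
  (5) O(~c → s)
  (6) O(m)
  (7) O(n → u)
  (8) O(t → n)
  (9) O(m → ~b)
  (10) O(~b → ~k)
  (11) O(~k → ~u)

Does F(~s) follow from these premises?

Premise 5 is O(~c → s), but O(~c) is not derivable from the premises, so it does not yield O(s).
No other premise forces O(s). An ideal world satisfying every premise can still have ~s true, so F(~s) is not derivable.

No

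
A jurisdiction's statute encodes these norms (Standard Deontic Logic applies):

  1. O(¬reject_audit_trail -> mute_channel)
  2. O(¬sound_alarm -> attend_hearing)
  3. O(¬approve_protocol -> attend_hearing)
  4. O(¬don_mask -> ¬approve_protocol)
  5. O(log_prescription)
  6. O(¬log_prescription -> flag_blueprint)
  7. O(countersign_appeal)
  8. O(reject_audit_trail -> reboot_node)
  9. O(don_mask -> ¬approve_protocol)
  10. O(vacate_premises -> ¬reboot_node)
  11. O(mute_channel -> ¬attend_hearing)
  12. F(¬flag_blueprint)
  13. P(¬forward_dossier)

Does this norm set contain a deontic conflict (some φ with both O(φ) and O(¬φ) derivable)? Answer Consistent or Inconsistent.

Consistent

Premise 6 is O(¬log_prescription -> flag_blueprint); even if O(flag_blueprint) held, inferring O(¬log_prescription) would be affirming the consequent — invalid.
So O(¬log_prescription) is not derivable, and the apparent clash with O(log_prescription) does not arise.
A world satisfying every obligation exists (e.g. approve_protocol=false, attend_hearing=true, countersign_appeal=true, don_mask=false, flag_blueprint=true, forward_dossier=false, log_prescription=true, mute_channel=false, reboot_node=true, reject_audit_trail=true, sound_alarm=false, vacate_premises=false); no atom is both obligatory and forbidden, so the set is consistent.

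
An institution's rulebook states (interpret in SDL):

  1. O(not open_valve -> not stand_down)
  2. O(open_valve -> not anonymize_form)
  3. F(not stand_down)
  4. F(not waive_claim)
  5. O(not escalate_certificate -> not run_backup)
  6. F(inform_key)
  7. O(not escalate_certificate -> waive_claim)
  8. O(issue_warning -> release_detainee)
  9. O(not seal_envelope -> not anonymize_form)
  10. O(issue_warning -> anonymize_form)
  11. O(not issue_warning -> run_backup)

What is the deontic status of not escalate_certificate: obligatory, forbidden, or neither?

Premise 3, F(not stand_down), is equivalent to O(stand_down).
Premise 1 is O(not open_valve -> not stand_down); contrapositively O(stand_down -> open_valve). Since O(stand_down) holds, K gives O(open_valve).
Applying K to premise 2 (O(open_valve -> not anonymize_form)) and O(open_valve) yields O(not anonymize_form).
Premise 10 is O(issue_warning -> anonymize_form); contrapositively O(not anonymize_form -> not issue_warning). Since O(not anonymize_form) holds, K gives O(not issue_warning).
From O(not issue_warning) and premise 11, O(not issue_warning -> run_backup), we obtain O(run_backup).
Premise 5, O(not escalate_certificate -> not run_backup), contraposes to O(run_backup -> escalate_certificate); with O(run_backup) we get O(escalate_certificate).
Premises 4, 6, 7, 8, 9 do not contribute to this derivation.
Thus O(escalate_certificate), which is F(not escalate_certificate): not escalate_certificate is forbidden.

Forbidden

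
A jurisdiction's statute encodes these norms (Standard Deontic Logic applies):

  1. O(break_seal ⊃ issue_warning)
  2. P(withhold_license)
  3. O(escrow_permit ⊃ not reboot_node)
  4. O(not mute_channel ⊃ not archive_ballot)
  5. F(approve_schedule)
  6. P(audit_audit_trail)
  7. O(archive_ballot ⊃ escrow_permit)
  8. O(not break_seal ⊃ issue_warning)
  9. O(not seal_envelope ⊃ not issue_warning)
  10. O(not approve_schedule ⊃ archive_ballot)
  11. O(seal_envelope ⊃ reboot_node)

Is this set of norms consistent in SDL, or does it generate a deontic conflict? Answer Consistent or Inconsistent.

By case analysis on break_seal: premise 1 gives O(break_seal ⊃ issue_warning) and premise 8 gives O(not break_seal ⊃ issue_warning), so O(issue_warning) either way.
Premise 9, O(not seal_envelope ⊃ not issue_warning), contraposes to O(issue_warning ⊃ seal_envelope); with O(issue_warning) we get O(seal_envelope).
From O(seal_envelope) and premise 11, O(seal_envelope ⊃ reboot_node), we obtain O(reboot_node).
The contrapositive of premise 3 (O(escrow_permit ⊃ not reboot_node)) is O(reboot_node ⊃ not escrow_permit), and O(reboot_node) is already established, so O(not escrow_permit).
The contrapositive of premise 7 (O(archive_ballot ⊃ escrow_permit)) is O(not escrow_permit ⊃ not archive_ballot), and O(not escrow_permit) is already established, so O(not archive_ballot).
Premise 10 is O(not approve_schedule ⊃ archive_ballot); contrapositively O(not archive_ballot ⊃ approve_schedule). Since O(not archive_ballot) holds, K gives O(approve_schedule).
However, F(approve_schedule) at premise 5 amounts to O(not approve_schedule).
We now have both O(approve_schedule) and O(not approve_schedule) — approve_schedule is simultaneously obligatory and forbidden, violating the D-axiom.

Inconsistent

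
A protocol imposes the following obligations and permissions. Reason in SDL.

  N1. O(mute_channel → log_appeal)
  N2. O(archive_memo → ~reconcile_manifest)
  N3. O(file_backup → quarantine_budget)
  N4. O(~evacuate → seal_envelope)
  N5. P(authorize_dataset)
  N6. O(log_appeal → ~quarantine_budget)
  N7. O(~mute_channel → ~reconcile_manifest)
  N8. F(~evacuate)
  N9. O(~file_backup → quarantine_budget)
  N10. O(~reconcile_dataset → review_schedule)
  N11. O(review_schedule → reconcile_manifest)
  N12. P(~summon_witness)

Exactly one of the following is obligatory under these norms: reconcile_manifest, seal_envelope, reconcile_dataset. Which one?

reconcile_dataset

Premises 9 and 3 are O(~file_backup → quarantine_budget) and O(file_backup → quarantine_budget); every ideal world satisfies ~file_backup or file_backup, so in either case quarantine_budget holds — hence O(quarantine_budget).
Premise 6, O(log_appeal → ~quarantine_budget), contraposes to O(quarantine_budget → ~log_appeal); with O(quarantine_budget) we get O(~log_appeal).
Premise 1 is O(mute_channel → log_appeal); contrapositively O(~log_appeal → ~mute_channel). Since O(~log_appeal) holds, K gives O(~mute_channel).
From O(~mute_channel) and premise 7, O(~mute_channel → ~reconcile_manifest), we obtain O(~reconcile_manifest).
The contrapositive of premise 11 (O(review_schedule → reconcile_manifest)) is O(~reconcile_manifest → ~review_schedule), and O(~reconcile_manifest) is already established, so O(~review_schedule).
The contrapositive of premise 10 (O(~reconcile_dataset → review_schedule)) is O(~review_schedule → reconcile_dataset), and O(~review_schedule) is already established, so O(reconcile_dataset).
So O(reconcile_dataset) holds — reconcile_dataset is obligatory. None of the other listed options is made obligatory by any chain of premises.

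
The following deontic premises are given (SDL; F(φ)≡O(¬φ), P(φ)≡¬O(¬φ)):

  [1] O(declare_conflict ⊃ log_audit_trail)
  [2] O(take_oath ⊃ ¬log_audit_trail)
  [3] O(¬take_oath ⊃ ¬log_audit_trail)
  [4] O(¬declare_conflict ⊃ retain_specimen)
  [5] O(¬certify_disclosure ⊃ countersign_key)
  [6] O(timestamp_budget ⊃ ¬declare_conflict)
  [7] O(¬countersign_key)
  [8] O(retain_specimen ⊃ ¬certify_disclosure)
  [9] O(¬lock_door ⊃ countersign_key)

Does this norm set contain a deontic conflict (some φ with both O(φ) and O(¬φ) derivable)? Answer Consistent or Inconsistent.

Inconsistent

Premises 3 and 2 cover both cases: O(¬take_oath ⊃ ¬log_audit_trail) and O(take_oath ⊃ ¬log_audit_trail). Since ¬take_oath ∨ take_oath is a tautology, O(¬log_audit_trail) follows.
Premise 1, O(declare_conflict ⊃ log_audit_trail), contraposes to O(¬log_audit_trail ⊃ ¬declare_conflict); with O(¬log_audit_trail) we get O(¬declare_conflict).
With premise 4, O(¬declare_conflict ⊃ retain_specimen), the K-axiom yields O(retain_specimen).
From O(retain_specimen) and premise 8, O(retain_specimen ⊃ ¬certify_disclosure), we obtain O(¬certify_disclosure).
From O(¬certify_disclosure) and premise 5, O(¬certify_disclosure ⊃ countersign_key), we obtain O(countersign_key).
Yet premise 7 states O(¬countersign_key).
We now have both O(countersign_key) and O(¬countersign_key) — countersign_key is simultaneously obligatory and forbidden, violating the D-axiom.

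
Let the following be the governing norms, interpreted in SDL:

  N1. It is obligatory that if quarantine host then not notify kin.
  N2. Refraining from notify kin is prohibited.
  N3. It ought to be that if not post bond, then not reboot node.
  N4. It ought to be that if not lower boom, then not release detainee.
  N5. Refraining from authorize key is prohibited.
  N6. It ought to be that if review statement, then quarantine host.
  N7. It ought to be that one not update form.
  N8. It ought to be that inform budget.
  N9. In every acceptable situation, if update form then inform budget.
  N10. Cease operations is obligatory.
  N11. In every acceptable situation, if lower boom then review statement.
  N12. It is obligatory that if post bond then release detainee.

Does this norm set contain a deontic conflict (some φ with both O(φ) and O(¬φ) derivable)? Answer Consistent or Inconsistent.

Premise 9 is O(update_form → inform_budget); even if O(inform_budget) held, inferring O(update_form) would be affirming the consequent — invalid.
So O(update_form) is not derivable, and the apparent clash with O(¬update_form) does not arise.
A world satisfying every obligation exists (e.g. authorize_key=true, cease_operations=true, inform_budget=true, lower_boom=false, notify_kin=true, post_bond=false, quarantine_host=false, reboot_node=false, release_detainee=false, review_statement=false, update_form=false); no atom is both obligatory and forbidden, so the set is consistent.

Consistent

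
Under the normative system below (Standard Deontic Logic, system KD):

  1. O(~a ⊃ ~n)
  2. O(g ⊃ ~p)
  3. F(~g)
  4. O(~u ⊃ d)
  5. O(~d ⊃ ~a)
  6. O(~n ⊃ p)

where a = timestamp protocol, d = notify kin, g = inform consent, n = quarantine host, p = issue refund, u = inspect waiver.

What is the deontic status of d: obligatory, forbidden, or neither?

Premise 3, F(~g), is equivalent to O(g).
From O(g) and premise 2, O(g ⊃ ~p), we obtain O(~p).
The contrapositive of premise 6 (O(~n ⊃ p)) is O(~p ⊃ n), and O(~p) is already established, so O(n).
Premise 1 is O(~a ⊃ ~n); contrapositively O(n ⊃ a). Since O(n) holds, K gives O(a).
Premise 5 is O(~d ⊃ ~a); contrapositively O(a ⊃ d). Since O(a) holds, K gives O(d).
Premise 4 does not contribute to this derivation.
Hence d is obligatory.

Obligatory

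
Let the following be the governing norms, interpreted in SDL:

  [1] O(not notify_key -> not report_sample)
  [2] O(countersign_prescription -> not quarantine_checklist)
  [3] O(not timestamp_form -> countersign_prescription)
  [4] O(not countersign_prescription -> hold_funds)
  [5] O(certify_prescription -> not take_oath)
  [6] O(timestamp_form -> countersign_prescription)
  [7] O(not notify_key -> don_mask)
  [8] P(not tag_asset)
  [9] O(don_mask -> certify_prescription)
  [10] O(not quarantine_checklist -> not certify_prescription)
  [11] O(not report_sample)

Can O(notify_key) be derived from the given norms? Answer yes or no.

Yes

Premises 3 and 6 are O(not timestamp_form -> countersign_prescription) and O(timestamp_form -> countersign_prescription); every ideal world satisfies not timestamp_form or timestamp_form, so in either case countersign_prescription holds — hence O(countersign_prescription).
With premise 2, O(countersign_prescription -> not quarantine_checklist), the K-axiom yields O(not quarantine_checklist).
Applying K to premise 10 (O(not quarantine_checklist -> not certify_prescription)) and O(not quarantine_checklist) yields O(not certify_prescription).
Premise 9 is O(don_mask -> certify_prescription); contrapositively O(not certify_prescription -> not don_mask). Since O(not certify_prescription) holds, K gives O(not don_mask).
Premise 7, O(not notify_key -> don_mask), contraposes to O(not don_mask -> notify_key); with O(not don_mask) we get O(notify_key).
Premises 1, 4, 5, 8, 11 do not contribute to this derivation.
So O(notify_key) follows.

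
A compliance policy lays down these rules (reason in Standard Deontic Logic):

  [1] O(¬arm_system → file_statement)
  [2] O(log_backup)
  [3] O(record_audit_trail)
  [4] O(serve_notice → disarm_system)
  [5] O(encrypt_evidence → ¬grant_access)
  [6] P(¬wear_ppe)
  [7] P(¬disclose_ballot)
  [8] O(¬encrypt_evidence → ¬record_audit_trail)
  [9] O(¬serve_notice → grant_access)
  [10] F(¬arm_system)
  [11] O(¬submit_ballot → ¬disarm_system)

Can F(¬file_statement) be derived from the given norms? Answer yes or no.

Premise 1 is O(¬arm_system → file_statement), but O(¬arm_system) is not derivable from the premises, so it does not yield O(file_statement).
No other premise forces O(file_statement). An ideal world satisfying every premise can still have ¬file_statement true, so F(¬file_statement) is not derivable.

No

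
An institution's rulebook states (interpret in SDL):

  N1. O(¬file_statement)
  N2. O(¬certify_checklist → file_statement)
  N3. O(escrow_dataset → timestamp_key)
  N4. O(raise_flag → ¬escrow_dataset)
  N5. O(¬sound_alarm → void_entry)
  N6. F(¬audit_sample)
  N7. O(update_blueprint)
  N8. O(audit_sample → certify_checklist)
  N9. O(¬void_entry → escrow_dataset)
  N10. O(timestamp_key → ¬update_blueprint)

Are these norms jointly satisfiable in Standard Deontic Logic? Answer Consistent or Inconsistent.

Premise 2 is O(¬certify_checklist → file_statement), but O(¬certify_checklist) is not derivable from the premises, so it does not yield O(file_statement).
So O(file_statement) is not derivable, and the apparent clash with O(¬file_statement) does not arise.
A world satisfying every obligation exists (e.g. audit_sample=true, certify_checklist=true, escrow_dataset=false, file_statement=false, raise_flag=false, sound_alarm=false, timestamp_key=false, update_blueprint=true, void_entry=true); no atom is both obligatory and forbidden, so the set is consistent.

Consistent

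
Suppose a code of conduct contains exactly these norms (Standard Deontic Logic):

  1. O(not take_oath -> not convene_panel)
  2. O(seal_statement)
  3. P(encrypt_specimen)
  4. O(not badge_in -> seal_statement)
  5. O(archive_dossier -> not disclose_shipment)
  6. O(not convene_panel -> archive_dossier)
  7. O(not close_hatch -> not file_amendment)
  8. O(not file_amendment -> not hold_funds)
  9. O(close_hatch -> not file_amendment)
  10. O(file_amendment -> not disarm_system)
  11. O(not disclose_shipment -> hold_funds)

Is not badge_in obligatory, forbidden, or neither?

Neither

Premise 4 is O(not badge_in -> seal_statement); even if O(seal_statement) held, inferring O(not badge_in) would be affirming the consequent — invalid.
No premise or chain of K-axiom applications forces O(not badge_in), and none forces O(badge_in). So not badge_in is neither obligatory nor forbidden under these norms.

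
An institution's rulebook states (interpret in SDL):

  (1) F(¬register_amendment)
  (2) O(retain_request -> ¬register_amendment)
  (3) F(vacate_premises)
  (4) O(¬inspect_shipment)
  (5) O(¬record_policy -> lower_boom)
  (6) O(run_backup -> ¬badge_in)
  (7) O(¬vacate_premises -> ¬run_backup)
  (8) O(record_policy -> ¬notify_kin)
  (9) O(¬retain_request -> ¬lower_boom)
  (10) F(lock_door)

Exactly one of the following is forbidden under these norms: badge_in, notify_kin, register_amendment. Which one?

notify_kin

F(¬register_amendment) at premise 1 means O(register_amendment).
Premise 2, O(retain_request -> ¬register_amendment), contraposes to O(register_amendment -> ¬retain_request); with O(register_amendment) we get O(¬retain_request).
Premise 9 is O(¬retain_request -> ¬lower_boom); since O(¬retain_request), deontic closure gives O(¬lower_boom).
Premise 5, O(¬record_policy -> lower_boom), contraposes to O(¬lower_boom -> record_policy); with O(¬lower_boom) we get O(record_policy).
From O(record_policy) and premise 8, O(record_policy -> ¬notify_kin), we obtain O(¬notify_kin).
So O(¬notify_kin) holds, i.e. notify_kin is forbidden. None of the other listed options is forbidden under the premises.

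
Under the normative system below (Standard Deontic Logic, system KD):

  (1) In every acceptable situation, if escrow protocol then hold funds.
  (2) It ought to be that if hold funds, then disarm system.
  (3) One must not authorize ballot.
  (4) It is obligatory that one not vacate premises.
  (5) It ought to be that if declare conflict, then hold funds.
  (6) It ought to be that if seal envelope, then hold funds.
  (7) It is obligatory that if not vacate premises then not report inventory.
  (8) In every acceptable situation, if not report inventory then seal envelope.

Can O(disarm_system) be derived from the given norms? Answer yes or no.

Yes

Premise 4 gives O(¬vacate_premises).
From O(¬vacate_premises) and premise 7, O(¬vacate_premises → ¬report_inventory), we obtain O(¬report_inventory).
From O(¬report_inventory) and premise 8, O(¬report_inventory → seal_envelope), we obtain O(seal_envelope).
With premise 6, O(seal_envelope → hold_funds), the K-axiom yields O(hold_funds).
From O(hold_funds) and premise 2, O(hold_funds → disarm_system), we obtain O(disarm_system).
Premises 1, 3, 5 do not contribute to this derivation.
So O(disarm_system) follows.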